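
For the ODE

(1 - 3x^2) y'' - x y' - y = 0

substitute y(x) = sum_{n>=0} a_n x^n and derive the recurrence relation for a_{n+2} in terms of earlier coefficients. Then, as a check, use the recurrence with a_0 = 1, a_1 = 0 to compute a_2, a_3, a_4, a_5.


Substitute y = sum_n a_n x^n.
(1 - 3 x^2) y'' contributes (n+2)(n+1) a_{n+2} - 3 n(n-1) a_n at x^n.
-x y'(x) contributes -n a_n at x^n.
-y(x) contributes -1 a_n at x^n.
Matching x^n: (n+2)(n+1) a_{n+2} + (-3 n(n-1) - n - 1) a_n = 0.
Thus a_{n+2} = (3 n(n-1) + n + 1) / ((n+1)(n+2)) * a_n.

Check with a_0 = 1, a_1 = 0 (apply the recurrence for n = 0, 1, 2, 3): a_0 = 1, a_1 = 0, a_2 = 1/2, a_3 = 0, a_4 = 3/8, a_5 = 0.

a_(n+2) = (3 n(n-1) + n + 1) / ((n+1)(n+2)) * a_n; check: a_0 = 1, a_1 = 0, a_2 = 1/2, a_3 = 0, a_4 = 3/8, a_5 = 0


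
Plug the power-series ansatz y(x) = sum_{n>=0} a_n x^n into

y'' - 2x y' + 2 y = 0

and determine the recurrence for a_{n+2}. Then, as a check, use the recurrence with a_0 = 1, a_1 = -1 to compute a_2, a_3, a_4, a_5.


Substitute y = sum_n a_n x^n.
y''(x) has coefficient (n+2)(n+1) a_{n+2} at x^n;
-2 x y'(x) has coefficient -2 n a_n at x^n (shift);
2 y(x) has coefficient 2 a_n at x^n.
Matching x^n: (n+2)(n+1) a_{n+2} + (-2n + 2) a_n = 0.
Thus a_{n+2} = (2n - 2) / ((n+1)(n+2)) * a_n.

Check with a_0 = 1, a_1 = -1 (apply the recurrence for n = 0, 1, 2, 3): a_0 = 1, a_1 = -1, a_2 = -1, a_3 = 0, a_4 = -1/6, a_5 = 0.

a_(n+2) = (2n - 2) / ((n+1)(n+2)) * a_n; check: a_0 = 1, a_1 = -1, a_2 = -1, a_3 = 0, a_4 = -1/6, a_5 = 0


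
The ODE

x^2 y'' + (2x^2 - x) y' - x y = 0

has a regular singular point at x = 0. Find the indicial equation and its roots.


Divide by x^2 to reach normal form y'' + P_1(x) y' + P_2(x) y = 0 with P_1(x) = 2 - 1/x and P_2(x) = -1/x.
x = 0 is a singular point because the y'-coefficient 2 - 1/x has a pole at x = 0 and the y-coefficient -1/x has a pole at x = 0.
It is a regular singular point because x P_1(x) = p(x) = 2x - 1 and x^2 P_2(x) = q(x) = -x are polynomials, hence analytic at x = 0.
p(0) = -1,  q(0) = 0.
Indicial equation: r(r-1) + p(0) r + q(0) = 0, i.e. r^2 + (p(0) - 1) r + q(0) = 0, i.e. r^2 - 2 r = 0.
Discriminant: (-2)^2 - 4(0) = 4, so r = (2 ± 2)/2.
Solving: r_1 = 2, r_2 = 0.

indicial: r^2 - 2 r = 0; roots r_1 = 2, r_2 = 0


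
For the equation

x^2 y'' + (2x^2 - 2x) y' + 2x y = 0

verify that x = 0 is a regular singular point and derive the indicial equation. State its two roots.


Divide by x^2 to reach normal form y'' + P_1(x) y' + P_2(x) y = 0 with P_1(x) = 2 - 2/x and P_2(x) = 2/x.
x = 0 is a singular point because the y'-coefficient 2 - 2/x has a pole at x = 0 and the y-coefficient 2/x has a pole at x = 0.
It is a regular singular point because x P_1(x) = p(x) = 2x - 2 and x^2 P_2(x) = q(x) = 2x are polynomials, hence analytic at x = 0.
p(0) = -2,  q(0) = 0.
Indicial equation: r(r-1) + p(0) r + q(0) = 0, i.e. r^2 + (p(0) - 1) r + q(0) = 0, i.e. r^2 - 3 r = 0.
Discriminant: (-3)^2 - 4(0) = 9, so r = (3 ± 3)/2.
Solving: r_1 = 3, r_2 = 0.

indicial: r^2 - 3 r = 0; roots r_1 = 3, r_2 = 0


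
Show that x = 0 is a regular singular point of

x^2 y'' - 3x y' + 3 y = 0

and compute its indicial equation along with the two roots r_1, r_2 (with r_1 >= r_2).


Divide by x^2 to reach normal form y'' + P_1(x) y' + P_2(x) y = 0 with P_1(x) = -3/x and P_2(x) = 3/x^2.
x = 0 is a singular point because the y'-coefficient -3/x has a pole at x = 0 and the y-coefficient 3/x^2 has a pole at x = 0.
It is a regular singular point because x P_1(x) = p(x) = -3 and x^2 P_2(x) = q(x) = 3 are polynomials, hence analytic at x = 0.
p(0) = -3,  q(0) = 3.
Indicial equation: r(r-1) + p(0) r + q(0) = 0, i.e. r^2 + (p(0) - 1) r + q(0) = 0, i.e. r^2 - 4 r + 3 = 0.
Discriminant: (-4)^2 - 4(3) = 4, so r = (4 ± 2)/2.
Solving: r_1 = 3, r_2 = 1.

indicial: r^2 - 4 r + 3 = 0; roots r_1 = 3, r_2 = 1


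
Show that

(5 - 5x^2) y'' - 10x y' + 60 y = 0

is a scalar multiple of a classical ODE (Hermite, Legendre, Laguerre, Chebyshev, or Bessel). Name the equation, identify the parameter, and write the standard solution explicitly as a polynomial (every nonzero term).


All three coefficients share the factor 5; dividing through by 5 gives  (1 - x^2) y'' - 2x y' + 12 y = 0.
This matches the Legendre equation (1 - x^2) y'' - 2x y' + n(n+1) y = 0 (note the -2x y' term) with n(n+1) = 12, so n = 3; the polynomial solution is P_3(x).
With y = sum_k a_k x^k, matching x^k gives (k+2)(k+1) a_{k+2} = [k(k+1) - n(n+1)] a_k = (k - 3)(k + 4) a_k. The right side vanishes at k = 3, so the series with the parity of 3 terminates at degree 3.
Standard normalization (P_n(1) = 1): leading coefficient (2n)!/(2^n (n!)^2) = 720/(8*36) = 5/2, so a_3 = 5/2. Work downward with a_k = (k+1)(k+2) a_{k+2} / ((k - 3)(k + 4)):
  a_1 = (2)(3)(5/2) / ((1 - 3)(1 + 4)) = 15/(-10) = -3/2
Hence P_3(x) = 5 x^3/2 - 3 x/2.

P_3(x); series = 5 x^3/2 - 3 x/2


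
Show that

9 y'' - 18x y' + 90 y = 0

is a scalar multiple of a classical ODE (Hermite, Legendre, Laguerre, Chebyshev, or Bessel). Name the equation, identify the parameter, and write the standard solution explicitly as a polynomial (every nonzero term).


All three coefficients share the factor 9; dividing through by 9 gives  y'' - 2x y' + 10 y = 0.
This matches the Hermite equation y'' - 2x y' + 2n y = 0 with 2n = 10, so n = 5; the polynomial solution is H_5(x).
With y = sum_k a_k x^k, matching x^k gives (k+2)(k+1) a_{k+2} = 2(k - n) a_k = 2(k - 5) a_k. The right side vanishes at k = 5, so the series with the parity of 5 terminates at degree 5.
Standard normalization: leading coefficient of H_n is 2^n, so a_5 = 2^5 = 32. Work downward with a_k = (k+1)(k+2) a_{k+2} / (2(k - n)):
  a_3 = (4)(5)(32) / (2(3 - 5)) = 640/(-4) = -160
  a_1 = (2)(3)(-160) / (2(1 - 5)) = -960/(-8) = 120
Hence H_5(x) = 32 x^5 - 160 x^3 + 120 x.

H_5(x); series = 32 x^5 - 160 x^3 + 120 x


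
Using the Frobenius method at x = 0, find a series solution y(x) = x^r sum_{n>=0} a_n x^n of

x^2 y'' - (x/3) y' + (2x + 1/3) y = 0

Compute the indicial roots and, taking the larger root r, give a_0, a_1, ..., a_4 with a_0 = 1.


Write in Frobenius form y'' + (p(x)/x) y' + (q(x)/x^2) y = 0:
  p(x) = -1/3,  q(x) = 2x + 1/3.
Indicial equation: r(r-1) + (-1/3) r + (1/3) = 0 -> roots r_1 = 1, r_2 = 1/3.
Take r = r_1 = 1. Let y(x) = x^r sum_{n>=0} a_n x^n with a_0 = 1.
Substitute y = x^r sum a_n x^n and match x^{r+n}. The recurrence is
  D(n) a_n + 2 a_{n-1} = 0,  where D(n) = (r+n)(r+n-1) + (-1/3)(r+n) + (1/3).
  a_n = -2 / D(n) * a_{n-1}.
Since the indicial polynomial factors as (r - r_1)(r - r_2), D(n) = (r_1 + n - r_1)(r_1 + n - r_2) = n(n + 2/3).
Evaluating step by step (a_0 = 1):
  n = 1: D(1) = 1(1 + 2/3) = 5/3; numerator = -2(1) = -2; a_1 = (-2)/(5/3) = -6/5
  n = 2: D(2) = 2(2 + 2/3) = 16/3; numerator = -2(-6/5) = 12/5; a_2 = (12/5)/(16/3) = 9/20
  n = 3: D(3) = 3(3 + 2/3) = 11; numerator = -2(9/20) = -9/10; a_3 = (-9/10)/(11) = -9/110
  n = 4: D(4) = 4(4 + 2/3) = 56/3; numerator = -2(-9/110) = 9/55; a_4 = (9/55)/(56/3) = 27/3080

r = 1; a_0 = 1; a_1 = -6/5; a_2 = 9/20; a_3 = -9/110; a_4 = 27/3080


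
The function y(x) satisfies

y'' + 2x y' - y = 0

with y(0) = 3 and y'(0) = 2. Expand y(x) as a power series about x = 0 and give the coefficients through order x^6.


Ansatz: y(x) = sum_{n>=0} a_n x^n, so y'(x) = sum_{n>=1} n a_n x^(n-1) and y''(x) = sum_{n>=2} n(n-1) a_n x^(n-2).
Substitute into P(x) y'' + Q(x) y' + R(x) y = 0 with P(x) = 1, Q(x) = 2x, R(x) = -1, and match powers of x.
Initial conditions: a_0 = 3, a_1 = 2.
Setting the coefficient of each power of x to zero and solving order by order (substituting the coefficients already found):
  x^0: 2 a_2 - a_0 = 0  ->  2 a_2 = a_0 = 3  ->  a_2 = 3/2
  x^1: 6 a_3 + a_1 = 0  ->  6 a_3 = -a_1 = -2  ->  a_3 = -1/3
  x^2: 12 a_4 + 3 a_2 = 0  ->  12 a_4 = -3 a_2 = -9/2  ->  a_4 = -3/8
  x^3: 20 a_5 + 5 a_3 = 0  ->  20 a_5 = -5 a_3 = 5/3  ->  a_5 = 1/12
  x^4: 30 a_6 + 7 a_4 = 0  ->  30 a_6 = -7 a_4 = 21/8  ->  a_6 = 7/80
Truncated series: y(x) = 3 + 2 x + (3/2) x^2 - (1/3) x^3 - (3/8) x^4 + (1/12) x^5 + (7/80) x^6 + O(x^7).

a_0 = 3; a_1 = 2; a_2 = 3/2; a_3 = -1/3; a_4 = -3/8; a_5 = 1/12; a_6 = 7/80


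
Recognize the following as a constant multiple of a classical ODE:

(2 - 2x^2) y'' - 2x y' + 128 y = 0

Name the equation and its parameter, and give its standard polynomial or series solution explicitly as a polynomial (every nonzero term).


All three coefficients share the factor 2; dividing through by 2 gives  (1 - x^2) y'' - x y' + 64 y = 0.
This matches the Chebyshev equation (1 - x^2) y'' - x y' + n^2 y = 0 (note the -x y' term, not -2x y') with n^2 = 64, so n = 8; the polynomial solution is T_8(x).
With y = sum_k a_k x^k, matching x^k gives (k+2)(k+1) a_{k+2} = (k^2 - n^2) a_k = (k - 8)(k + 8) a_k. The right side vanishes at k = 8, so the series with the parity of 8 terminates at degree 8.
Standard normalization: leading coefficient of T_n is 2^(n-1), so a_8 = 2^7 = 128. Work downward with a_k = (k+1)(k+2) a_{k+2} / ((k - 8)(k + 8)):
  a_6 = (7)(8)(128) / ((6 - 8)(6 + 8)) = 7168/(-28) = -256
  a_4 = (5)(6)(-256) / ((4 - 8)(4 + 8)) = -7680/(-48) = 160
  a_2 = (3)(4)(160) / ((2 - 8)(2 + 8)) = 1920/(-60) = -32
  a_0 = (1)(2)(-32) / ((0 - 8)(0 + 8)) = -64/(-64) = 1
Hence T_8(x) = 128 x^8 - 256 x^6 + 160 x^4 - 32 x^2 + 1.

T_8(x); series = 128 x^8 - 256 x^6 + 160 x^4 - 32 x^2 + 1


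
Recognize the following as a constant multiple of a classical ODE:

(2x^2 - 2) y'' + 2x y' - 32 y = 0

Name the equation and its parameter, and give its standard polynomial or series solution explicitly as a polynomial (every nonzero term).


All three coefficients share the factor -2; dividing through by -2 gives  (1 - x^2) y'' - x y' + 16 y = 0.
This matches the Chebyshev equation (1 - x^2) y'' - x y' + n^2 y = 0 (note the -x y' term, not -2x y') with n^2 = 16, so n = 4; the polynomial solution is T_4(x).
With y = sum_k a_k x^k, matching x^k gives (k+2)(k+1) a_{k+2} = (k^2 - n^2) a_k = (k - 4)(k + 4) a_k. The right side vanishes at k = 4, so the series with the parity of 4 terminates at degree 4.
Standard normalization: leading coefficient of T_n is 2^(n-1), so a_4 = 2^3 = 8. Work downward with a_k = (k+1)(k+2) a_{k+2} / ((k - 4)(k + 4)):
  a_2 = (3)(4)(8) / ((2 - 4)(2 + 4)) = 96/(-12) = -8
  a_0 = (1)(2)(-8) / ((0 - 4)(0 + 4)) = -16/(-16) = 1
Hence T_4(x) = 8 x^4 - 8 x^2 + 1.

T_4(x); series = 8 x^4 - 8 x^2 + 1


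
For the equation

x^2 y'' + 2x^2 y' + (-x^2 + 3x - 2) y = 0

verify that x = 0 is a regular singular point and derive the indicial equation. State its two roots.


Divide by x^2 to reach normal form y'' + P_1(x) y' + P_2(x) y = 0 with P_1(x) = 2 and P_2(x) = -1 + 3/x - 2/x^2.
x = 0 is a singular point because the y-coefficient -1 + 3/x - 2/x^2 has a pole at x = 0.
It is a regular singular point because x P_1(x) = p(x) = 2x and x^2 P_2(x) = q(x) = -x^2 + 3x - 2 are polynomials, hence analytic at x = 0.
p(0) = 0,  q(0) = -2.
Indicial equation: r(r-1) + p(0) r + q(0) = 0, i.e. r^2 + (p(0) - 1) r + q(0) = 0, i.e. r^2 - 1 r - 2 = 0.
Discriminant: (-1)^2 - 4(-2) = 9, so r = (1 ± 3)/2.
Solving: r_1 = 2, r_2 = -1.

indicial: r^2 - 1 r - 2 = 0; roots r_1 = 2, r_2 = -1


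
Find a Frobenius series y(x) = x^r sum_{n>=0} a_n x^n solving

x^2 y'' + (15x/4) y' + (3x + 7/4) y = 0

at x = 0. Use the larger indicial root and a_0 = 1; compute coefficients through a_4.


Write in Frobenius form y'' + (p(x)/x) y' + (q(x)/x^2) y = 0:
  p(x) = 15/4,  q(x) = 3x + 7/4.
Indicial equation: r(r-1) + (15/4) r + (7/4) = 0 -> roots r_1 = -1, r_2 = -7/4.
Take r = r_1 = -1. Let y(x) = x^r sum_{n>=0} a_n x^n with a_0 = 1.
Substitute y = x^r sum a_n x^n and match x^{r+n}. The recurrence is
  D(n) a_n + 3 a_{n-1} = 0,  where D(n) = (r+n)(r+n-1) + (15/4)(r+n) + (7/4).
  a_n = -3 / D(n) * a_{n-1}.
Since the indicial polynomial factors as (r - r_1)(r - r_2), D(n) = (r_1 + n - r_1)(r_1 + n - r_2) = n(n + 3/4).
Evaluating step by step (a_0 = 1):
  n = 1: D(1) = 1(1 + 3/4) = 7/4; numerator = -3(1) = -3; a_1 = (-3)/(7/4) = -12/7
  n = 2: D(2) = 2(2 + 3/4) = 11/2; numerator = -3(-12/7) = 36/7; a_2 = (36/7)/(11/2) = 72/77
  n = 3: D(3) = 3(3 + 3/4) = 45/4; numerator = -3(72/77) = -216/77; a_3 = (-216/77)/(45/4) = -96/385
  n = 4: D(4) = 4(4 + 3/4) = 19; numerator = -3(-96/385) = 288/385; a_4 = (288/385)/(19) = 288/7315

r = -1; a_0 = 1; a_1 = -12/7; a_2 = 72/77; a_3 = -96/385; a_4 = 288/7315


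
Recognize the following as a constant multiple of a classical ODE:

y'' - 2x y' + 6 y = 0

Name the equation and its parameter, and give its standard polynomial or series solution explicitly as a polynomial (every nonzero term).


The equation is already in a standard form:  y'' - 2x y' + 6 y = 0.
This matches the Hermite equation y'' - 2x y' + 2n y = 0 with 2n = 6, so n = 3; the polynomial solution is H_3(x).
With y = sum_k a_k x^k, matching x^k gives (k+2)(k+1) a_{k+2} = 2(k - n) a_k = 2(k - 3) a_k. The right side vanishes at k = 3, so the series with the parity of 3 terminates at degree 3.
Standard normalization: leading coefficient of H_n is 2^n, so a_3 = 2^3 = 8. Work downward with a_k = (k+1)(k+2) a_{k+2} / (2(k - n)):
  a_1 = (2)(3)(8) / (2(1 - 3)) = 48/(-4) = -12
Hence H_3(x) = 8 x^3 - 12 x.

H_3(x); series = 8 x^3 - 12 x


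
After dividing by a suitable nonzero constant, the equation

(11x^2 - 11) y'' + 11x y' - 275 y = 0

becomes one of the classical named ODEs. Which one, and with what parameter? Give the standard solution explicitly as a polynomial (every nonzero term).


All three coefficients share the factor -11; dividing through by -11 gives  (1 - x^2) y'' - x y' + 25 y = 0.
This matches the Chebyshev equation (1 - x^2) y'' - x y' + n^2 y = 0 (note the -x y' term, not -2x y') with n^2 = 25, so n = 5; the polynomial solution is T_5(x).
With y = sum_k a_k x^k, matching x^k gives (k+2)(k+1) a_{k+2} = (k^2 - n^2) a_k = (k - 5)(k + 5) a_k. The right side vanishes at k = 5, so the series with the parity of 5 terminates at degree 5.
Standard normalization: leading coefficient of T_n is 2^(n-1), so a_5 = 2^4 = 16. Work downward with a_k = (k+1)(k+2) a_{k+2} / ((k - 5)(k + 5)):
  a_3 = (4)(5)(16) / ((3 - 5)(3 + 5)) = 320/(-16) = -20
  a_1 = (2)(3)(-20) / ((1 - 5)(1 + 5)) = -120/(-24) = 5
Hence T_5(x) = 16 x^5 - 20 x^3 + 5 x.

T_5(x); series = 16 x^5 - 20 x^3 + 5 x


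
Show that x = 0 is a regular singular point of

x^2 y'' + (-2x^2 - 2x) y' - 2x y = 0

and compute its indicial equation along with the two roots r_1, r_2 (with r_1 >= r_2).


Divide by x^2 to reach normal form y'' + P_1(x) y' + P_2(x) y = 0 with P_1(x) = -2 - 2/x and P_2(x) = -2/x.
x = 0 is a singular point because the y'-coefficient -2 - 2/x has a pole at x = 0 and the y-coefficient -2/x has a pole at x = 0.
It is a regular singular point because x P_1(x) = p(x) = -2x - 2 and x^2 P_2(x) = q(x) = -2x are polynomials, hence analytic at x = 0.
p(0) = -2,  q(0) = 0.
Indicial equation: r(r-1) + p(0) r + q(0) = 0, i.e. r^2 + (p(0) - 1) r + q(0) = 0, i.e. r^2 - 3 r = 0.
Discriminant: (-3)^2 - 4(0) = 9, so r = (3 ± 3)/2.
Solving: r_1 = 3, r_2 = 0.

indicial: r^2 - 3 r = 0; roots r_1 = 3, r_2 = 0


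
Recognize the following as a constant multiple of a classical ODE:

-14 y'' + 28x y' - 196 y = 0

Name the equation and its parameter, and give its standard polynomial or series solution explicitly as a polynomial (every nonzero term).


All three coefficients share the factor -14; dividing through by -14 gives  y'' - 2x y' + 14 y = 0.
This matches the Hermite equation y'' - 2x y' + 2n y = 0 with 2n = 14, so n = 7; the polynomial solution is H_7(x).
With y = sum_k a_k x^k, matching x^k gives (k+2)(k+1) a_{k+2} = 2(k - n) a_k = 2(k - 7) a_k. The right side vanishes at k = 7, so the series with the parity of 7 terminates at degree 7.
Standard normalization: leading coefficient of H_n is 2^n, so a_7 = 2^7 = 128. Work downward with a_k = (k+1)(k+2) a_{k+2} / (2(k - n)):
  a_5 = (6)(7)(128) / (2(5 - 7)) = 5376/(-4) = -1344
  a_3 = (4)(5)(-1344) / (2(3 - 7)) = -26880/(-8) = 3360
  a_1 = (2)(3)(3360) / (2(1 - 7)) = 20160/(-12) = -1680
Hence H_7(x) = 128 x^7 - 1344 x^5 + 3360 x^3 - 1680 x.

H_7(x); series = 128 x^7 - 1344 x^5 + 3360 x^3 - 1680 x


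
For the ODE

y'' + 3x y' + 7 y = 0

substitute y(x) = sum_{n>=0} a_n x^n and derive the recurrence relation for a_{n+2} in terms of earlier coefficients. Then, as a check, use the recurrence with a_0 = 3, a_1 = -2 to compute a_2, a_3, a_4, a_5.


Substitute y = sum_n a_n x^n.
y''(x) has coefficient (n+2)(n+1) a_{n+2} at x^n;
3 x y'(x) has coefficient 3 n a_n at x^n (shift);
7 y(x) has coefficient 7 a_n at x^n.
Matching x^n: (n+2)(n+1) a_{n+2} + (3n + 7) a_n = 0.
Thus a_{n+2} = (-3n - 7) / ((n+1)(n+2)) * a_n.

Check with a_0 = 3, a_1 = -2 (apply the recurrence for n = 0, 1, 2, 3): a_0 = 3, a_1 = -2, a_2 = -21/2, a_3 = 10/3, a_4 = 91/8, a_5 = -8/3.

a_(n+2) = (-3n - 7) / ((n+1)(n+2)) * a_n; check: a_0 = 3, a_1 = -2, a_2 = -21/2, a_3 = 10/3, a_4 = 91/8, a_5 = -8/3


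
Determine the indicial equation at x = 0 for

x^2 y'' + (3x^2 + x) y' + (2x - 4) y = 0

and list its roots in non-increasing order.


Divide by x^2 to reach normal form y'' + P_1(x) y' + P_2(x) y = 0 with P_1(x) = 3 + 1/x and P_2(x) = 2/x - 4/x^2.
x = 0 is a singular point because the y'-coefficient 3 + 1/x has a pole at x = 0 and the y-coefficient 2/x - 4/x^2 has a pole at x = 0.
It is a regular singular point because x P_1(x) = p(x) = 3x + 1 and x^2 P_2(x) = q(x) = 2x - 4 are polynomials, hence analytic at x = 0.
p(0) = 1,  q(0) = -4.
Indicial equation: r(r-1) + p(0) r + q(0) = 0, i.e. r^2 + (p(0) - 1) r + q(0) = 0, i.e. r^2 - 4 = 0.
Discriminant: (0)^2 - 4(-4) = 16, so r = (0 ± 4)/2.
Solving: r_1 = 2, r_2 = -2.

indicial: r^2 - 4 = 0; roots r_1 = 2, r_2 = -2


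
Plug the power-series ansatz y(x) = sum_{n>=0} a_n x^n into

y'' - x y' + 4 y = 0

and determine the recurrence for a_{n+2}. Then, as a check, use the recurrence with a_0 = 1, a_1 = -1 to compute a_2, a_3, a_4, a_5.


Substitute y = sum_n a_n x^n.
y''(x) has coefficient (n+2)(n+1) a_{n+2} at x^n;
-x y'(x) has coefficient -n a_n at x^n (shift);
4 y(x) has coefficient 4 a_n at x^n.
Matching x^n: (n+2)(n+1) a_{n+2} + (-n + 4) a_n = 0.
Thus a_{n+2} = (n - 4) / ((n+1)(n+2)) * a_n.

Check with a_0 = 1, a_1 = -1 (apply the recurrence for n = 0, 1, 2, 3): a_0 = 1, a_1 = -1, a_2 = -2, a_3 = 1/2, a_4 = 1/3, a_5 = -1/40.

a_(n+2) = (n - 4) / ((n+1)(n+2)) * a_n; check: a_0 = 1, a_1 = -1, a_2 = -2, a_3 = 1/2, a_4 = 1/3, a_5 = -1/40


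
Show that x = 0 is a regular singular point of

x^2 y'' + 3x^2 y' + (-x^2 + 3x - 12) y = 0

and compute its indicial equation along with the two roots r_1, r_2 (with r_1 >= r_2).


Divide by x^2 to reach normal form y'' + P_1(x) y' + P_2(x) y = 0 with P_1(x) = 3 and P_2(x) = -1 + 3/x - 12/x^2.
x = 0 is a singular point because the y-coefficient -1 + 3/x - 12/x^2 has a pole at x = 0.
It is a regular singular point because x P_1(x) = p(x) = 3x and x^2 P_2(x) = q(x) = -x^2 + 3x - 12 are polynomials, hence analytic at x = 0.
p(0) = 0,  q(0) = -12.
Indicial equation: r(r-1) + p(0) r + q(0) = 0, i.e. r^2 + (p(0) - 1) r + q(0) = 0, i.e. r^2 - 1 r - 12 = 0.
Discriminant: (-1)^2 - 4(-12) = 49, so r = (1 ± 7)/2.
Solving: r_1 = 4, r_2 = -3.

indicial: r^2 - 1 r - 12 = 0; roots r_1 = 4, r_2 = -3


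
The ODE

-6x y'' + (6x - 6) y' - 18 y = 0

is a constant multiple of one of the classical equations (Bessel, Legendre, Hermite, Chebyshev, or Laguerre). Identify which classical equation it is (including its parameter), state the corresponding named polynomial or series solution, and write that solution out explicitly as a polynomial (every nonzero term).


All three coefficients share the factor -6; dividing through by -6 gives  x y'' + (1 - x) y' + 3 y = 0.
This matches the Laguerre equation x y'' + (1 - x) y' + n y = 0 with n = 3; the polynomial solution is L_3(x).
With y = sum_k a_k x^k, matching x^k gives (k+1)k a_{k+1} + (k+1) a_{k+1} - k a_k + n a_k = 0, i.e. (k+1)^2 a_{k+1} = (k - n) a_k = (k - 3) a_k. The right side vanishes at k = 3, so the series terminates at degree 3.
Standard normalization L_n(0) = 1 gives a_0 = 1. Work upward with a_{k+1} = (k - 3) a_k / (k+1)^2:
  a_1 = (0 - 3)(1) / 1^2 = -3/1 = -3
  a_2 = (1 - 3)(-3) / 2^2 = 6/4 = 3/2
  a_3 = (2 - 3)(3/2) / 3^2 = (-3/2)/9 = -1/6
Hence L_3(x) = -x^3/6 + 3 x^2/2 - 3 x + 1.

L_3(x); series = -x^3/6 + 3 x^2/2 - 3 x + 1


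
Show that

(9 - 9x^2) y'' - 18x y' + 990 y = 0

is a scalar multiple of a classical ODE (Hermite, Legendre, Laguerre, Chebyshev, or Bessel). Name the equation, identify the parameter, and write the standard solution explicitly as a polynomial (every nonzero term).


All three coefficients share the factor 9; dividing through by 9 gives  (1 - x^2) y'' - 2x y' + 110 y = 0.
This matches the Legendre equation (1 - x^2) y'' - 2x y' + n(n+1) y = 0 (note the -2x y' term) with n(n+1) = 110, so n = 10; the polynomial solution is P_10(x).
With y = sum_k a_k x^k, matching x^k gives (k+2)(k+1) a_{k+2} = [k(k+1) - n(n+1)] a_k = (k - 10)(k + 11) a_k. The right side vanishes at k = 10, so the series with the parity of 10 terminates at degree 10.
Standard normalization (P_n(1) = 1): leading coefficient (2n)!/(2^n (n!)^2) = 2432902008176640000/(1024*13168189440000) = 46189/256, so a_10 = 46189/256. Work downward with a_k = (k+1)(k+2) a_{k+2} / ((k - 10)(k + 11)):
  a_8 = (9)(10)(46189/256) / ((8 - 10)(8 + 11)) = (2078505/128)/(-38) = -109395/256
  a_6 = (7)(8)(-109395/256) / ((6 - 10)(6 + 11)) = (-765765/32)/(-68) = 45045/128
  a_4 = (5)(6)(45045/128) / ((4 - 10)(4 + 11)) = (675675/64)/(-90) = -15015/128
  a_2 = (3)(4)(-15015/128) / ((2 - 10)(2 + 11)) = (-45045/32)/(-104) = 3465/256
  a_0 = (1)(2)(3465/256) / ((0 - 10)(0 + 11)) = (3465/128)/(-110) = -63/256
Hence P_10(x) = 46189 x^10/256 - 109395 x^8/256 + 45045 x^6/128 - 15015 x^4/128 + 3465 x^2/256 - 63/256.

P_10(x); series = 46189 x^10/256 - 109395 x^8/256 + 45045 x^6/128 - 15015 x^4/128 + 3465 x^2/256 - 63/256


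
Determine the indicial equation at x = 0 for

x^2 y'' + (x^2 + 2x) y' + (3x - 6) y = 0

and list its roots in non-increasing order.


Divide by x^2 to reach normal form y'' + P_1(x) y' + P_2(x) y = 0 with P_1(x) = 1 + 2/x and P_2(x) = 3/x - 6/x^2.
x = 0 is a singular point because the y'-coefficient 1 + 2/x has a pole at x = 0 and the y-coefficient 3/x - 6/x^2 has a pole at x = 0.
It is a regular singular point because x P_1(x) = p(x) = x + 2 and x^2 P_2(x) = q(x) = 3x - 6 are polynomials, hence analytic at x = 0.
p(0) = 2,  q(0) = -6.
Indicial equation: r(r-1) + p(0) r + q(0) = 0, i.e. r^2 + (p(0) - 1) r + q(0) = 0, i.e. r^2 + 1 r - 6 = 0.
Discriminant: (1)^2 - 4(-6) = 25, so r = (-1 ± 5)/2.
Solving: r_1 = 2, r_2 = -3.

indicial: r^2 + 1 r - 6 = 0; roots r_1 = 2, r_2 = -3


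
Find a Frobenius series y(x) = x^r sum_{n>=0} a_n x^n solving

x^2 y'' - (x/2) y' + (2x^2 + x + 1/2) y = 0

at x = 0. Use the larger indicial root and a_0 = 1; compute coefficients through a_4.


Write in Frobenius form y'' + (p(x)/x) y' + (q(x)/x^2) y = 0:
  p(x) = -1/2,  q(x) = 2x^2 + x + 1/2.
Indicial equation: r(r-1) + (-1/2) r + (1/2) = 0 -> roots r_1 = 1, r_2 = 1/2.
Take r = r_1 = 1. Let y(x) = x^r sum_{n>=0} a_n x^n with a_0 = 1.
Substitute y = x^r sum a_n x^n and match x^{r+n}. The recurrence is
  D(n) a_n + 1 a_{n-1} + 2 a_{n-2} = 0,  where D(n) = (r+n)(r+n-1) + (-1/2)(r+n) + (1/2).
  a_n = [-1 a_{n-1} - 2 a_{n-2}] / D(n).
Since the indicial polynomial factors as (r - r_1)(r - r_2), D(n) = (r_1 + n - r_1)(r_1 + n - r_2) = n(n + 1/2).
Evaluating step by step (a_0 = 1):
  n = 1: D(1) = 1(1 + 1/2) = 3/2; numerator = -1(1) = -1; a_1 = (-1)/(3/2) = -2/3
  n = 2: D(2) = 2(2 + 1/2) = 5; numerator = -1(-2/3) - 2(1) = -4/3; a_2 = (-4/3)/(5) = -4/15
  n = 3: D(3) = 3(3 + 1/2) = 21/2; numerator = -1(-4/15) - 2(-2/3) = 8/5; a_3 = (8/5)/(21/2) = 16/105
  n = 4: D(4) = 4(4 + 1/2) = 18; numerator = -1(16/105) - 2(-4/15) = 8/21; a_4 = (8/21)/(18) = 4/189

r = 1; a_0 = 1; a_1 = -2/3; a_2 = -4/15; a_3 = 16/105; a_4 = 4/189


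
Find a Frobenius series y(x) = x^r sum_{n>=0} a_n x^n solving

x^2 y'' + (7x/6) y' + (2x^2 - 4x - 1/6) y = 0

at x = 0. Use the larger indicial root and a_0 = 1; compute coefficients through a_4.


Write in Frobenius form y'' + (p(x)/x) y' + (q(x)/x^2) y = 0:
  p(x) = 7/6,  q(x) = 2x^2 - 4x - 1/6.
Indicial equation: r(r-1) + (7/6) r + (-1/6) = 0 -> roots r_1 = 1/3, r_2 = -1/2.
Take r = r_1 = 1/3. Let y(x) = x^r sum_{n>=0} a_n x^n with a_0 = 1.
Substitute y = x^r sum a_n x^n and match x^{r+n}. The recurrence is
  D(n) a_n - 4 a_{n-1} + 2 a_{n-2} = 0,  where D(n) = (r+n)(r+n-1) + (7/6)(r+n) + (-1/6).
  a_n = [4 a_{n-1} - 2 a_{n-2}] / D(n).
Since the indicial polynomial factors as (r - r_1)(r - r_2), D(n) = (r_1 + n - r_1)(r_1 + n - r_2) = n(n + 5/6).
Evaluating step by step (a_0 = 1):
  n = 1: D(1) = 1(1 + 5/6) = 11/6; numerator = 4(1) = 4; a_1 = (4)/(11/6) = 24/11
  n = 2: D(2) = 2(2 + 5/6) = 17/3; numerator = 4(24/11) - 2(1) = 74/11; a_2 = (74/11)/(17/3) = 222/187
  n = 3: D(3) = 3(3 + 5/6) = 23/2; numerator = 4(222/187) - 2(24/11) = 72/187; a_3 = (72/187)/(23/2) = 144/4301
  n = 4: D(4) = 4(4 + 5/6) = 58/3; numerator = 4(144/4301) - 2(222/187) = -876/391; a_4 = (-876/391)/(58/3) = -1314/11339

r = 1/3; a_0 = 1; a_1 = 24/11; a_2 = 222/187; a_3 = 144/4301; a_4 = -1314/11339


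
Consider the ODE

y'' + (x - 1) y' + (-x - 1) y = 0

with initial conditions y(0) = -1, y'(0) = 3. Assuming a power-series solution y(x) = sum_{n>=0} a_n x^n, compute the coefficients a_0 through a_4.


Ansatz: y(x) = sum_{n>=0} a_n x^n, so y'(x) = sum_{n>=1} n a_n x^(n-1) and y''(x) = sum_{n>=2} n(n-1) a_n x^(n-2).
Substitute into P(x) y'' + Q(x) y' + R(x) y = 0 with P(x) = 1, Q(x) = x - 1, R(x) = -x - 1, and match powers of x.
Initial conditions: a_0 = -1, a_1 = 3.
Setting the coefficient of each power of x to zero and solving order by order (substituting the coefficients already found):
  x^0: 2 a_2 - a_1 - a_0 = 0  ->  2 a_2 = a_1 + a_0 = 2  ->  a_2 = 1
  x^1: 6 a_3 - 2 a_2 - a_0 = 0  ->  6 a_3 = 2 a_2 + a_0 = 1  ->  a_3 = 1/6
  x^2: 12 a_4 - 3 a_3 + a_2 - a_1 = 0  ->  12 a_4 = 3 a_3 - a_2 + a_1 = 5/2  ->  a_4 = 5/24
Truncated series: y(x) = -1 + 3 x + x^2 + (1/6) x^3 + (5/24) x^4 + O(x^5).

a_0 = -1; a_1 = 3; a_2 = 1; a_3 = 1/6; a_4 = 5/24


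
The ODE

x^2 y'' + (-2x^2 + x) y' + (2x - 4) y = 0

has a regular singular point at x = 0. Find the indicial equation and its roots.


Divide by x^2 to reach normal form y'' + P_1(x) y' + P_2(x) y = 0 with P_1(x) = -2 + 1/x and P_2(x) = 2/x - 4/x^2.
x = 0 is a singular point because the y'-coefficient -2 + 1/x has a pole at x = 0 and the y-coefficient 2/x - 4/x^2 has a pole at x = 0.
It is a regular singular point because x P_1(x) = p(x) = 1 - 2x and x^2 P_2(x) = q(x) = 2x - 4 are polynomials, hence analytic at x = 0.
p(0) = 1,  q(0) = -4.
Indicial equation: r(r-1) + p(0) r + q(0) = 0, i.e. r^2 + (p(0) - 1) r + q(0) = 0, i.e. r^2 - 4 = 0.
Discriminant: (0)^2 - 4(-4) = 16, so r = (0 ± 4)/2.
Solving: r_1 = 2, r_2 = -2.

indicial: r^2 - 4 = 0; roots r_1 = 2, r_2 = -2


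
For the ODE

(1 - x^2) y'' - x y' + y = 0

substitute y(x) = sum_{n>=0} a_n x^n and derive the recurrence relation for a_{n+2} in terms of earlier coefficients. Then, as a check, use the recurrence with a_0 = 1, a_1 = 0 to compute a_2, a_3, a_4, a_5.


Substitute y = sum_n a_n x^n.
(1 - 1 x^2) y'' contributes (n+2)(n+1) a_{n+2} - n(n-1) a_n at x^n.
-x y'(x) contributes -n a_n at x^n.
y(x) contributes 1 a_n at x^n.
Matching x^n: (n+2)(n+1) a_{n+2} + (-n(n-1) - n + 1) a_n = 0.
Thus a_{n+2} = (n(n-1) + n - 1) / ((n+1)(n+2)) * a_n.

Check with a_0 = 1, a_1 = 0 (apply the recurrence for n = 0, 1, 2, 3): a_0 = 1, a_1 = 0, a_2 = -1/2, a_3 = 0, a_4 = -1/8, a_5 = 0.

a_(n+2) = (n(n-1) + n - 1) / ((n+1)(n+2)) * a_n; check: a_0 = 1, a_1 = 0, a_2 = -1/2, a_3 = 0, a_4 = -1/8, a_5 = 0


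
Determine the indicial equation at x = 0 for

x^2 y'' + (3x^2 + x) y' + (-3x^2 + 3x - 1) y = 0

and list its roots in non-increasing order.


Divide by x^2 to reach normal form y'' + P_1(x) y' + P_2(x) y = 0 with P_1(x) = 3 + 1/x and P_2(x) = -3 + 3/x - 1/x^2.
x = 0 is a singular point because the y'-coefficient 3 + 1/x has a pole at x = 0 and the y-coefficient -3 + 3/x - 1/x^2 has a pole at x = 0.
It is a regular singular point because x P_1(x) = p(x) = 3x + 1 and x^2 P_2(x) = q(x) = -3x^2 + 3x - 1 are polynomials, hence analytic at x = 0.
p(0) = 1,  q(0) = -1.
Indicial equation: r(r-1) + p(0) r + q(0) = 0, i.e. r^2 + (p(0) - 1) r + q(0) = 0, i.e. r^2 - 1 = 0.
Discriminant: (0)^2 - 4(-1) = 4, so r = (0 ± 2)/2.
Solving: r_1 = 1, r_2 = -1.

indicial: r^2 - 1 = 0; roots r_1 = 1, r_2 = -1


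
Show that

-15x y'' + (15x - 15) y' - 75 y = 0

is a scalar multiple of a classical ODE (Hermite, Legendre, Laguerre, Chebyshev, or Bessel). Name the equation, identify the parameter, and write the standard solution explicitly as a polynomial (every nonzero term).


All three coefficients share the factor -15; dividing through by -15 gives  x y'' + (1 - x) y' + 5 y = 0.
This matches the Laguerre equation x y'' + (1 - x) y' + n y = 0 with n = 5; the polynomial solution is L_5(x).
With y = sum_k a_k x^k, matching x^k gives (k+1)k a_{k+1} + (k+1) a_{k+1} - k a_k + n a_k = 0, i.e. (k+1)^2 a_{k+1} = (k - n) a_k = (k - 5) a_k. The right side vanishes at k = 5, so the series terminates at degree 5.
Standard normalization L_n(0) = 1 gives a_0 = 1. Work upward with a_{k+1} = (k - 5) a_k / (k+1)^2:
  a_1 = (0 - 5)(1) / 1^2 = -5/1 = -5
  a_2 = (1 - 5)(-5) / 2^2 = 20/4 = 5
  a_3 = (2 - 5)(5) / 3^2 = -15/9 = -5/3
  a_4 = (3 - 5)(-5/3) / 4^2 = (10/3)/16 = 5/24
  a_5 = (4 - 5)(5/24) / 5^2 = (-5/24)/25 = -1/120
Hence L_5(x) = -x^5/120 + 5 x^4/24 - 5 x^3/3 + 5 x^2 - 5 x + 1.

L_5(x); series = -x^5/120 + 5 x^4/24 - 5 x^3/3 + 5 x^2 - 5 x + 1


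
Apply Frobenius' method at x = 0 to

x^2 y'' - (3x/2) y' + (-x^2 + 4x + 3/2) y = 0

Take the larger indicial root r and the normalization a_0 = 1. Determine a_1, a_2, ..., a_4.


Write in Frobenius form y'' + (p(x)/x) y' + (q(x)/x^2) y = 0:
  p(x) = -3/2,  q(x) = -x^2 + 4x + 3/2.
Indicial equation: r(r-1) + (-3/2) r + (3/2) = 0 -> roots r_1 = 3/2, r_2 = 1.
Take r = r_1 = 3/2. Let y(x) = x^r sum_{n>=0} a_n x^n with a_0 = 1.
Substitute y = x^r sum a_n x^n and match x^{r+n}. The recurrence is
  D(n) a_n + 4 a_{n-1} - 1 a_{n-2} = 0,  where D(n) = (r+n)(r+n-1) + (-3/2)(r+n) + (3/2).
  a_n = [-4 a_{n-1} + 1 a_{n-2}] / D(n).
Since the indicial polynomial factors as (r - r_1)(r - r_2), D(n) = (r_1 + n - r_1)(r_1 + n - r_2) = n(n + 1/2).
Evaluating step by step (a_0 = 1):
  n = 1: D(1) = 1(1 + 1/2) = 3/2; numerator = -4(1) = -4; a_1 = (-4)/(3/2) = -8/3
  n = 2: D(2) = 2(2 + 1/2) = 5; numerator = -4(-8/3) + 1(1) = 35/3; a_2 = (35/3)/(5) = 7/3
  n = 3: D(3) = 3(3 + 1/2) = 21/2; numerator = -4(7/3) + 1(-8/3) = -12; a_3 = (-12)/(21/2) = -8/7
  n = 4: D(4) = 4(4 + 1/2) = 18; numerator = -4(-8/7) + 1(7/3) = 145/21; a_4 = (145/21)/(18) = 145/378

r = 3/2; a_0 = 1; a_1 = -8/3; a_2 = 7/3; a_3 = -8/7; a_4 = 145/378


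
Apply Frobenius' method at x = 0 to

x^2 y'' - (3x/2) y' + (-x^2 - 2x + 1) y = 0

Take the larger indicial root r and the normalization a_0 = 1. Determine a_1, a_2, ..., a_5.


Write in Frobenius form y'' + (p(x)/x) y' + (q(x)/x^2) y = 0:
  p(x) = -3/2,  q(x) = -x^2 - 2x + 1.
Indicial equation: r(r-1) + (-3/2) r + (1) = 0 -> roots r_1 = 2, r_2 = 1/2.
Take r = r_1 = 2. Let y(x) = x^r sum_{n>=0} a_n x^n with a_0 = 1.
Substitute y = x^r sum a_n x^n and match x^{r+n}. The recurrence is
  D(n) a_n - 2 a_{n-1} - 1 a_{n-2} = 0,  where D(n) = (r+n)(r+n-1) + (-3/2)(r+n) + (1).
  a_n = [2 a_{n-1} + 1 a_{n-2}] / D(n).
Since the indicial polynomial factors as (r - r_1)(r - r_2), D(n) = (r_1 + n - r_1)(r_1 + n - r_2) = n(n + 3/2).
Evaluating step by step (a_0 = 1):
  n = 1: D(1) = 1(1 + 3/2) = 5/2; numerator = 2(1) = 2; a_1 = (2)/(5/2) = 4/5
  n = 2: D(2) = 2(2 + 3/2) = 7; numerator = 2(4/5) + 1(1) = 13/5; a_2 = (13/5)/(7) = 13/35
  n = 3: D(3) = 3(3 + 3/2) = 27/2; numerator = 2(13/35) + 1(4/5) = 54/35; a_3 = (54/35)/(27/2) = 4/35
  n = 4: D(4) = 4(4 + 3/2) = 22; numerator = 2(4/35) + 1(13/35) = 3/5; a_4 = (3/5)/(22) = 3/110
  n = 5: D(5) = 5(5 + 3/2) = 65/2; numerator = 2(3/110) + 1(4/35) = 13/77; a_5 = (13/77)/(65/2) = 2/385

r = 2; a_0 = 1; a_1 = 4/5; a_2 = 13/35; a_3 = 4/35; a_4 = 3/110; a_5 = 2/385


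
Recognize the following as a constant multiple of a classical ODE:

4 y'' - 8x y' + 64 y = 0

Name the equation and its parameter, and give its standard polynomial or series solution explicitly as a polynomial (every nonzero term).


All three coefficients share the factor 4; dividing through by 4 gives  y'' - 2x y' + 16 y = 0.
This matches the Hermite equation y'' - 2x y' + 2n y = 0 with 2n = 16, so n = 8; the polynomial solution is H_8(x).
With y = sum_k a_k x^k, matching x^k gives (k+2)(k+1) a_{k+2} = 2(k - n) a_k = 2(k - 8) a_k. The right side vanishes at k = 8, so the series with the parity of 8 terminates at degree 8.
Standard normalization: leading coefficient of H_n is 2^n, so a_8 = 2^8 = 256. Work downward with a_k = (k+1)(k+2) a_{k+2} / (2(k - n)):
  a_6 = (7)(8)(256) / (2(6 - 8)) = 14336/(-4) = -3584
  a_4 = (5)(6)(-3584) / (2(4 - 8)) = -107520/(-8) = 13440
  a_2 = (3)(4)(13440) / (2(2 - 8)) = 161280/(-12) = -13440
  a_0 = (1)(2)(-13440) / (2(0 - 8)) = -26880/(-16) = 1680
Hence H_8(x) = 256 x^8 - 3584 x^6 + 13440 x^4 - 13440 x^2 + 1680.

H_8(x); series = 256 x^8 - 3584 x^6 + 13440 x^4 - 13440 x^2 + 1680


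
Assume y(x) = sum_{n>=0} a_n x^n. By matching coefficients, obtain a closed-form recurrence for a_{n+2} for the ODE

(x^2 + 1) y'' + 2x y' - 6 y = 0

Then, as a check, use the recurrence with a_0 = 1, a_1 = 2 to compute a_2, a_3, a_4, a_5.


Substitute y = sum_n a_n x^n.
(1 + 1 x^2) y'' contributes (n+2)(n+1) a_{n+2} + n(n-1) a_n at x^n.
2 x y'(x) contributes 2 n a_n at x^n.
-6 y(x) contributes -6 a_n at x^n.
Matching x^n: (n+2)(n+1) a_{n+2} + (n(n-1) + 2 n - 6) a_n = 0.
Thus a_{n+2} = (-n(n-1) - 2 n + 6) / ((n+1)(n+2)) * a_n.

Check with a_0 = 1, a_1 = 2 (apply the recurrence for n = 0, 1, 2, 3): a_0 = 1, a_1 = 2, a_2 = 3, a_3 = 4/3, a_4 = 0, a_5 = -2/5.

a_(n+2) = (-n(n-1) - 2 n + 6) / ((n+1)(n+2)) * a_n; check: a_0 = 1, a_1 = 2, a_2 = 3, a_3 = 4/3, a_4 = 0, a_5 = -2/5


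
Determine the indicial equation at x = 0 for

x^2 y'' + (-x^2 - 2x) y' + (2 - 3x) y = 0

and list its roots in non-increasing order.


Divide by x^2 to reach normal form y'' + P_1(x) y' + P_2(x) y = 0 with P_1(x) = -1 - 2/x and P_2(x) = -3/x + 2/x^2.
x = 0 is a singular point because the y'-coefficient -1 - 2/x has a pole at x = 0 and the y-coefficient -3/x + 2/x^2 has a pole at x = 0.
It is a regular singular point because x P_1(x) = p(x) = -x - 2 and x^2 P_2(x) = q(x) = 2 - 3x are polynomials, hence analytic at x = 0.
p(0) = -2,  q(0) = 2.
Indicial equation: r(r-1) + p(0) r + q(0) = 0, i.e. r^2 + (p(0) - 1) r + q(0) = 0, i.e. r^2 - 3 r + 2 = 0.
Discriminant: (-3)^2 - 4(2) = 1, so r = (3 ± 1)/2.
Solving: r_1 = 2, r_2 = 1.

indicial: r^2 - 3 r + 2 = 0; roots r_1 = 2, r_2 = 1


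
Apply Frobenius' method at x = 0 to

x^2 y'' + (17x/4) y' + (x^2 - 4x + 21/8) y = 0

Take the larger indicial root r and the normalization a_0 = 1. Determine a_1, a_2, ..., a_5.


Write in Frobenius form y'' + (p(x)/x) y' + (q(x)/x^2) y = 0:
  p(x) = 17/4,  q(x) = x^2 - 4x + 21/8.
Indicial equation: r(r-1) + (17/4) r + (21/8) = 0 -> roots r_1 = -3/2, r_2 = -7/4.
Take r = r_1 = -3/2. Let y(x) = x^r sum_{n>=0} a_n x^n with a_0 = 1.
Substitute y = x^r sum a_n x^n and match x^{r+n}. The recurrence is
  D(n) a_n - 4 a_{n-1} + 1 a_{n-2} = 0,  where D(n) = (r+n)(r+n-1) + (17/4)(r+n) + (21/8).
  a_n = [4 a_{n-1} - 1 a_{n-2}] / D(n).
Since the indicial polynomial factors as (r - r_1)(r - r_2), D(n) = (r_1 + n - r_1)(r_1 + n - r_2) = n(n + 1/4).
Evaluating step by step (a_0 = 1):
  n = 1: D(1) = 1(1 + 1/4) = 5/4; numerator = 4(1) = 4; a_1 = (4)/(5/4) = 16/5
  n = 2: D(2) = 2(2 + 1/4) = 9/2; numerator = 4(16/5) - 1(1) = 59/5; a_2 = (59/5)/(9/2) = 118/45
  n = 3: D(3) = 3(3 + 1/4) = 39/4; numerator = 4(118/45) - 1(16/5) = 328/45; a_3 = (328/45)/(39/4) = 1312/1755
  n = 4: D(4) = 4(4 + 1/4) = 17; numerator = 4(1312/1755) - 1(118/45) = 646/1755; a_4 = (646/1755)/(17) = 38/1755
  n = 5: D(5) = 5(5 + 1/4) = 105/4; numerator = 4(38/1755) - 1(1312/1755) = -232/351; a_5 = (-232/351)/(105/4) = -928/36855

r = -3/2; a_0 = 1; a_1 = 16/5; a_2 = 118/45; a_3 = 1312/1755; a_4 = 38/1755; a_5 = -928/36855


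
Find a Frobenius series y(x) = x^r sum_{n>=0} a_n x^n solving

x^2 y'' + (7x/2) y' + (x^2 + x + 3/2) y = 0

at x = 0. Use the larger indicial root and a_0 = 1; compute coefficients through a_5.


Write in Frobenius form y'' + (p(x)/x) y' + (q(x)/x^2) y = 0:
  p(x) = 7/2,  q(x) = x^2 + x + 3/2.
Indicial equation: r(r-1) + (7/2) r + (3/2) = 0 -> roots r_1 = -1, r_2 = -3/2.
Take r = r_1 = -1. Let y(x) = x^r sum_{n>=0} a_n x^n with a_0 = 1.
Substitute y = x^r sum a_n x^n and match x^{r+n}. The recurrence is
  D(n) a_n + 1 a_{n-1} + 1 a_{n-2} = 0,  where D(n) = (r+n)(r+n-1) + (7/2)(r+n) + (3/2).
  a_n = [-1 a_{n-1} - 1 a_{n-2}] / D(n).
Since the indicial polynomial factors as (r - r_1)(r - r_2), D(n) = (r_1 + n - r_1)(r_1 + n - r_2) = n(n + 1/2).
Evaluating step by step (a_0 = 1):
  n = 1: D(1) = 1(1 + 1/2) = 3/2; numerator = -1(1) = -1; a_1 = (-1)/(3/2) = -2/3
  n = 2: D(2) = 2(2 + 1/2) = 5; numerator = -1(-2/3) - 1(1) = -1/3; a_2 = (-1/3)/(5) = -1/15
  n = 3: D(3) = 3(3 + 1/2) = 21/2; numerator = -1(-1/15) - 1(-2/3) = 11/15; a_3 = (11/15)/(21/2) = 22/315
  n = 4: D(4) = 4(4 + 1/2) = 18; numerator = -1(22/315) - 1(-1/15) = -1/315; a_4 = (-1/315)/(18) = -1/5670
  n = 5: D(5) = 5(5 + 1/2) = 55/2; numerator = -1(-1/5670) - 1(22/315) = -79/1134; a_5 = (-79/1134)/(55/2) = -79/31185

r = -1; a_0 = 1; a_1 = -2/3; a_2 = -1/15; a_3 = 22/315; a_4 = -1/5670; a_5 = -79/31185


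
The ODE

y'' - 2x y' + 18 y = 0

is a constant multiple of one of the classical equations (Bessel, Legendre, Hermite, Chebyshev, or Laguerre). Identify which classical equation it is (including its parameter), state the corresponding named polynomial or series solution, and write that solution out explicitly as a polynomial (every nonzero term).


The equation is already in a standard form:  y'' - 2x y' + 18 y = 0.
This matches the Hermite equation y'' - 2x y' + 2n y = 0 with 2n = 18, so n = 9; the polynomial solution is H_9(x).
With y = sum_k a_k x^k, matching x^k gives (k+2)(k+1) a_{k+2} = 2(k - n) a_k = 2(k - 9) a_k. The right side vanishes at k = 9, so the series with the parity of 9 terminates at degree 9.
Standard normalization: leading coefficient of H_n is 2^n, so a_9 = 2^9 = 512. Work downward with a_k = (k+1)(k+2) a_{k+2} / (2(k - n)):
  a_7 = (8)(9)(512) / (2(7 - 9)) = 36864/(-4) = -9216
  a_5 = (6)(7)(-9216) / (2(5 - 9)) = -387072/(-8) = 48384
  a_3 = (4)(5)(48384) / (2(3 - 9)) = 967680/(-12) = -80640
  a_1 = (2)(3)(-80640) / (2(1 - 9)) = -483840/(-16) = 30240
Hence H_9(x) = 512 x^9 - 9216 x^7 + 48384 x^5 - 80640 x^3 + 30240 x.

H_9(x); series = 512 x^9 - 9216 x^7 + 48384 x^5 - 80640 x^3 + 30240 x


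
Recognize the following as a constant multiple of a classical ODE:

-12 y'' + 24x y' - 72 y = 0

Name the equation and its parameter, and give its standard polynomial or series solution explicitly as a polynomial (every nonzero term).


All three coefficients share the factor -12; dividing through by -12 gives  y'' - 2x y' + 6 y = 0.
This matches the Hermite equation y'' - 2x y' + 2n y = 0 with 2n = 6, so n = 3; the polynomial solution is H_3(x).
With y = sum_k a_k x^k, matching x^k gives (k+2)(k+1) a_{k+2} = 2(k - n) a_k = 2(k - 3) a_k. The right side vanishes at k = 3, so the series with the parity of 3 terminates at degree 3.
Standard normalization: leading coefficient of H_n is 2^n, so a_3 = 2^3 = 8. Work downward with a_k = (k+1)(k+2) a_{k+2} / (2(k - n)):
  a_1 = (2)(3)(8) / (2(1 - 3)) = 48/(-4) = -12
Hence H_3(x) = 8 x^3 - 12 x.

H_3(x); series = 8 x^3 - 12 x


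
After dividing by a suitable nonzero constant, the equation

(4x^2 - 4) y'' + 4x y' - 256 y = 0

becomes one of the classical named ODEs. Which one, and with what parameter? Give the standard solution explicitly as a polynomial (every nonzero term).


All three coefficients share the factor -4; dividing through by -4 gives  (1 - x^2) y'' - x y' + 64 y = 0.
This matches the Chebyshev equation (1 - x^2) y'' - x y' + n^2 y = 0 (note the -x y' term, not -2x y') with n^2 = 64, so n = 8; the polynomial solution is T_8(x).
With y = sum_k a_k x^k, matching x^k gives (k+2)(k+1) a_{k+2} = (k^2 - n^2) a_k = (k - 8)(k + 8) a_k. The right side vanishes at k = 8, so the series with the parity of 8 terminates at degree 8.
Standard normalization: leading coefficient of T_n is 2^(n-1), so a_8 = 2^7 = 128. Work downward with a_k = (k+1)(k+2) a_{k+2} / ((k - 8)(k + 8)):
  a_6 = (7)(8)(128) / ((6 - 8)(6 + 8)) = 7168/(-28) = -256
  a_4 = (5)(6)(-256) / ((4 - 8)(4 + 8)) = -7680/(-48) = 160
  a_2 = (3)(4)(160) / ((2 - 8)(2 + 8)) = 1920/(-60) = -32
  a_0 = (1)(2)(-32) / ((0 - 8)(0 + 8)) = -64/(-64) = 1
Hence T_8(x) = 128 x^8 - 256 x^6 + 160 x^4 - 32 x^2 + 1.

T_8(x); series = 128 x^8 - 256 x^6 + 160 x^4 - 32 x^2 + 1
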